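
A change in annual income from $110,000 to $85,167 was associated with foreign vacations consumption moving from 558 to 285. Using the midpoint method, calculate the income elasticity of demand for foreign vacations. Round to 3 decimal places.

%ΔQ = (285 − 558)/[(558+285)/2] = -273/421.5 ≈ -0.6477.
%ΔI = (85,167 − 110,000)/[(110,000+85,167)/2] = -24833/97583.5 ≈ -0.2545.
E_I = %ΔQ/%ΔI ≈ 2.545.
E_I > 1: normal good (luxury).

2.545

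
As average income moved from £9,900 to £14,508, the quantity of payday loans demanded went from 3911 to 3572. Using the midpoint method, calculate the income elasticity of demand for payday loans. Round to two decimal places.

-0.24

%ΔQ = (3572 − 3911)/[(3911+3572)/2] = -339/3741.5 ≈ -0.0906.
%ΔM = (14,508 − 9,900)/[(9,900+14,508)/2] = 4608/12204 ≈ 0.3776.
E_I = %ΔQ/%ΔM ≈ -0.24.
E_I < 0: inferior good.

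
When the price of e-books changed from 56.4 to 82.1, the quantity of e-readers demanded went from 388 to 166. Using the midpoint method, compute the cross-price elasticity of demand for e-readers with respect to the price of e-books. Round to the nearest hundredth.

%ΔQ_x = (166 − 388)/[(388+166)/2] = -222/277 ≈ -0.8014.
%ΔP_y = (82.1 − 56.4)/[(56.4+82.1)/2] ≈ 0.3711.
E_xy = -0.8014/0.3711 ≈ -2.16.
E_xy < 0, so e-readers and e-books are complements.

-2.16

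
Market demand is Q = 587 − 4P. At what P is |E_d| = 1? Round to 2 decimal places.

For linear demand Q = a − bP, E = −bP/(a − bP). |E| = 1 ⇒ bP = a − bP ⇒ P = a/(2b).
P = 587/(2·4) ≈ 73.38.

73.38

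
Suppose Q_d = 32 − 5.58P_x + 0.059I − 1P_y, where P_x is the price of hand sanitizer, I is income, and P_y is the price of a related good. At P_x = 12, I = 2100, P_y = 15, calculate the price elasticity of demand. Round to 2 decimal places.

-0.91

Evaluating quantity at (P_x, I, P_y) gives Q_d = 32 − 5.58(12) + 0.059(2100) − 1(15) = 32 − 66.96 + 123.9 − 15 = 73.94.
∂Q_d/∂P_x = −5.58, so E_p = (−5.58)·(12/73.94) ≈ -0.91.
|E_p| < 1: demand is inelastic.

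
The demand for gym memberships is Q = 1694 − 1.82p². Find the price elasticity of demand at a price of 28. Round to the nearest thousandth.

At p = 28, Q = 267.12.
dQ/dp = −2·1.82·p = −101.92.
Point elasticity E = (dQ/dp)·(p/Q) = -101.92 × 28/267.12 ≈ -10.683.
|E| > 1, so demand is elastic at this price.

-10.683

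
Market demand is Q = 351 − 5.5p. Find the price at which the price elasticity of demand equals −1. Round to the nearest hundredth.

31.91

For linear demand Q = a − bp, E = −bp/(a − bp). |E| = 1 ⇒ bp = a − bp ⇒ p = a/(2b).
p = 351/(2·5.5) ≈ 31.91.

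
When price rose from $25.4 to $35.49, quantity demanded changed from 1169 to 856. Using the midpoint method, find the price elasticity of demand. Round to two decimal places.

%Δq = (856 − 1169)/[(1169 + 856)/2] = -313/1012.5 ≈ -0.3091.
%Δp = (35.49 − 25.4)/[(25.4 + 35.49)/2] = 10.09/30.445 ≈ 0.3314.
Arc elasticity E = %Δq/%Δp ≈ -0.3091/0.3314 ≈ -0.93.
|E| < 1: demand is inelastic over this range.

-0.93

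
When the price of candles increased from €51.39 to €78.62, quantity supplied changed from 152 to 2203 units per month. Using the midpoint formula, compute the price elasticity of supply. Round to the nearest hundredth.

%Δq = (2203 − 152)/[(152 + 2203)/2] = 2051/1177.5 ≈ 1.7418.
%ΔP = (78.62 − 51.39)/[(51.39 + 78.62)/2] = 27.23/65.005 ≈ 0.4189.
Arc elasticity E = %Δq/%ΔP ≈ 1.7418/0.4189 ≈ 4.16.
|E| > 1: supply is elastic over this range.

4.16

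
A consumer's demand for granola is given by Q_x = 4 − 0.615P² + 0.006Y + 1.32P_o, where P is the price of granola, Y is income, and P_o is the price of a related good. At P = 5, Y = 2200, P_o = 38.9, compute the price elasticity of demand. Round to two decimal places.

-0.58

First evaluate Q_x: 4 − 0.615(5)² + 0.006(2200) + 1.32(38.9) = 4 − 15.375 + 13.2 + 51.348 = 53.173.
∂Q_x/∂P = −2·0.615·P = -6.15, so E_p = -6.15·(5/53.173) ≈ -0.58.
|E_p| < 1: demand is inelastic.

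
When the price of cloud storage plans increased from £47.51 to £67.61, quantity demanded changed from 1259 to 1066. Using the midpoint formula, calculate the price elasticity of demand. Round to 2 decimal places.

%Δq = (1066 − 1259)/[(1259 + 1066)/2] = -193/1162.5 ≈ -0.1660.
%Δp = (67.61 − 47.51)/[(47.51 + 67.61)/2] = 20.1/57.56 ≈ 0.3492.
Arc elasticity E = %Δq/%Δp ≈ -0.1660/0.3492 ≈ -0.48.
|E| < 1: demand is inelastic over this range.

-0.48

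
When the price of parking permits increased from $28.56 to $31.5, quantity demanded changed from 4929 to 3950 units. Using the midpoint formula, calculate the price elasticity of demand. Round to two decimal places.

-2.25

%Δq = (3950 − 4929)/[(4929 + 3950)/2] = -979/4439.5 ≈ -0.2205.
%ΔP = (31.5 − 28.56)/[(28.56 + 31.5)/2] = 2.94/30.03 ≈ 0.0979.
Arc elasticity E = %Δq/%ΔP ≈ -0.2205/0.0979 ≈ -2.25.
|E| > 1: demand is elastic over this range.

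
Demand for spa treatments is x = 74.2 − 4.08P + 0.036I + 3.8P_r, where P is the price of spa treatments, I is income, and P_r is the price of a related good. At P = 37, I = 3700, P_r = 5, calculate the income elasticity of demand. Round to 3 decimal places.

First evaluate x: 74.2 − 4.08(37) + 0.036(3700) + 3.8(5) = 74.2 − 150.96 + 133.2 + 19 = 75.44.
∂x/∂I = +0.036, so E_I = 0.036·(3700/75.44) ≈ 1.766.
E_I > 1: normal good (luxury).

1.766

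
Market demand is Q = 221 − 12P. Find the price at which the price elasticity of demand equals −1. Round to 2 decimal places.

For linear demand Q = a − bP, E = −bP/(a − bP). |E| = 1 ⇒ bP = a − bP ⇒ P = a/(2b).
P = 221/(2·12) ≈ 9.21.

9.21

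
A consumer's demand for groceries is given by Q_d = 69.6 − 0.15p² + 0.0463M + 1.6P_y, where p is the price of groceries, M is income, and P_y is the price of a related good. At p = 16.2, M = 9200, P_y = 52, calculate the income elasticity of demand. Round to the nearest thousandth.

First evaluate Q_d: 69.6 − 0.15(16.2)² + 0.0463(9200) + 1.6(52) = 69.6 − 39.366 + 425.96 + 83.2 = 539.394.
∂Q_d/∂M = +0.0463, so E_I = 0.0463·(9200/539.394) ≈ 0.790.
E_I ∈ (0,1): normal good (necessity).

0.790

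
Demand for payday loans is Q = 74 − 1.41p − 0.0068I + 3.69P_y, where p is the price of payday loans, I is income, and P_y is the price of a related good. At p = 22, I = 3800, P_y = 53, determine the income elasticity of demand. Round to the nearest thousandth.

First evaluate Q: 74 − 1.41(22) − 0.0068(3800) + 3.69(53) = 74 − 31.02 − 25.84 + 195.57 = 212.71.
∂Q/∂I = −0.0068, so E_I = -0.0068·(3800/212.71) ≈ -0.121.
E_I < 0: inferior good.

-0.121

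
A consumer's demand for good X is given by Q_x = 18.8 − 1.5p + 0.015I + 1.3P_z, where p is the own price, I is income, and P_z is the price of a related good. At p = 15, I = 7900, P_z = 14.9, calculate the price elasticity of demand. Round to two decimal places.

-0.17

Evaluating quantity at (p, I, P_z) gives Q_x = 18.8 − 1.5(15) + 0.015(7900) + 1.3(14.9) = 18.8 − 22.5 + 118.5 + 19.37 = 134.17.
∂Q_x/∂p = −1.5, so E_p = (−1.5)·(15/134.17) ≈ -0.17.
|E_p| < 1: demand is inelastic.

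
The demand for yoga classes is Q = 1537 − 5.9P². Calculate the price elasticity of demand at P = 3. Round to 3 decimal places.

-0.072

At P = 3, Q = 1483.9.
dQ/dP = −2·5.9·P = −35.4.
Point elasticity E = (dQ/dP)·(P/Q) = -35.4 × 3/1483.9 ≈ -0.072.
|E| < 1, so demand is inelastic at this price.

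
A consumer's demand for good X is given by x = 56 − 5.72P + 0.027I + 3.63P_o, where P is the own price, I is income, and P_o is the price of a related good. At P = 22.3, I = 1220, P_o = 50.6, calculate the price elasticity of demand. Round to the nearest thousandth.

-0.879

First evaluate x: 56 − 5.72(22.3) + 0.027(1220) + 3.63(50.6) = 56 − 127.556 + 32.94 + 183.678 = 145.062.
∂x/∂P = −5.72, so E_p = (−5.72)·(22.3/145.062) ≈ -0.879.
|E_p| < 1: demand is inelastic.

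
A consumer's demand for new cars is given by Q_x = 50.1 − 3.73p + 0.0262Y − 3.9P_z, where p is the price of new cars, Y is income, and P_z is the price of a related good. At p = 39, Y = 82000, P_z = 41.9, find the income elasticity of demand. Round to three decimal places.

1.137

Substituting, Q_x = 50.1 − 3.73(39) + 0.0262(82000) − 3.9(41.9) = 50.1 − 145.47 + 2148.4 − 163.41 = 1889.62.
∂Q_x/∂Y = +0.0262, so E_I = 0.0262·(82000/1889.62) ≈ 1.137.
E_I > 1: normal good (luxury).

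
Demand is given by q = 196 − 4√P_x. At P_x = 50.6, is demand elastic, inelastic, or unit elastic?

inelastic

At P_x = 50.6, q = 167.5465.
dq/dP_x = −4/(2√P_x) = −4/(2·7.1134).
Point elasticity E = (dq/dP_x)·(P_x/q) = -0.2812 × 50.6/167.5465 ≈ -0.085.
|E| ≈ 0.085 < 1, so demand is inelastic.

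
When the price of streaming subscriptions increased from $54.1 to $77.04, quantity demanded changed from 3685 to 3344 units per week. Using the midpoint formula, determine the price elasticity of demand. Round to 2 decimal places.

-0.28

%ΔQ = (3344 − 3685)/[(3685 + 3344)/2] = -341/3514.5 ≈ -0.0970.
%ΔP = (77.04 − 54.1)/[(54.1 + 77.04)/2] = 22.94/65.57 ≈ 0.3499.
Arc elasticity E = %ΔQ/%ΔP ≈ -0.0970/0.3499 ≈ -0.28.
|E| < 1: demand is inelastic over this range.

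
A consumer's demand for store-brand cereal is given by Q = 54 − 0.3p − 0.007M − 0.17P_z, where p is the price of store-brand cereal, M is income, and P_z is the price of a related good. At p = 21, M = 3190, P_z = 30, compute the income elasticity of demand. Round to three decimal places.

-1.102

Q = 54 − 0.3(21) − 0.007(3190) − 0.17(30) = 54 − 6.3 − 22.33 − 5.1 = 20.27.
∂Q/∂M = −0.007, so E_I = -0.007·(3190/20.27) ≈ -1.102.
E_I < 0: inferior good.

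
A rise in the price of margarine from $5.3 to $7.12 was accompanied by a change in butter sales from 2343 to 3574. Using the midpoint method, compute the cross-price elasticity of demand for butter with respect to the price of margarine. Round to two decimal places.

%ΔQ_x = (3574 − 2343)/[(2343+3574)/2] = 1231/2958.5 ≈ 0.4161.
%ΔP_y = (7.12 − 5.3)/[(5.3+7.12)/2] ≈ 0.2931.
E_xy = 0.4161/0.2931 ≈ 1.42.
E_xy > 0, so butter and margarine are substitutes.

1.42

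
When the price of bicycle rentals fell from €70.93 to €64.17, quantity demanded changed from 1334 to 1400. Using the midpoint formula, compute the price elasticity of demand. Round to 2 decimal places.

%Δq = (1400 − 1334)/[(1334 + 1400)/2] = 66/1367 ≈ 0.0483.
%Δp = (64.17 − 70.93)/[(70.93 + 64.17)/2] = -6.76/67.55 ≈ -0.1001.
Arc elasticity E = %Δq/%Δp ≈ 0.0483/-0.1001 ≈ -0.48.
|E| < 1: demand is inelastic over this range.

-0.48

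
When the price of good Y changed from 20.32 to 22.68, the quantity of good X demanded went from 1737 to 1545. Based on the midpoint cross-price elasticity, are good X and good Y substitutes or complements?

complements

%ΔQ_x = (1545 − 1737)/[(1737+1545)/2] = -192/1641 ≈ -0.1170.
%ΔP_y = (22.68 − 20.32)/[(20.32+22.68)/2] ≈ 0.1098.
E_xy = -0.1170/0.1098 ≈ -1.066.
E_xy < 0, so the goods are complements.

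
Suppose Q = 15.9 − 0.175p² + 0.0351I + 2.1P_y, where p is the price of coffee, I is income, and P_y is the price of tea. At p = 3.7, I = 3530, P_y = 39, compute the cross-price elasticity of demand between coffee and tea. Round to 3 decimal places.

0.373

Evaluating quantity at (p, I, P_y) gives Q = 15.9 − 0.175(3.7)² + 0.0351(3530) + 2.1(39) = 15.9 − 2.3958 + 123.903 + 81.9 = 219.3073.
∂Q/∂P_y = +2.1, so E_xy = 2.1·(39/219.3073) ≈ 0.373.
E_xy > 0: the goods are substitutes.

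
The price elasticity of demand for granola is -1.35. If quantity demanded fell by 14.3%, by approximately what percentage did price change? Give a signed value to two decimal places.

10.59

%ΔQ ≈ E × %ΔP ⇒ %ΔP = %ΔQ / E = (-14.3%)/(-1.35) ≈ 10.59%.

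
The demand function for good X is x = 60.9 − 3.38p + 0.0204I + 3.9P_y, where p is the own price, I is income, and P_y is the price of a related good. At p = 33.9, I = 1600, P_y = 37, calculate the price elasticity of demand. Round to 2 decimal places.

-0.93

At the given point, x = 60.9 − 3.38(33.9) + 0.0204(1600) + 3.9(37) = 60.9 − 114.582 + 32.64 + 144.3 = 123.258.
∂x/∂p = −3.38, so E_p = (−3.38)·(33.9/123.258) ≈ -0.93.
|E_p| < 1: demand is inelastic.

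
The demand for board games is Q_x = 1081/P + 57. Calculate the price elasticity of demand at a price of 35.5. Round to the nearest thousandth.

At P = 35.5, Q_x = 87.4507.
dQ_x/dP = −1081/P² = −0.8578.
Point elasticity E = (dQ_x/dP)·(P/Q_x) = -0.8578 × 35.5/87.4507 ≈ -0.348.
|E| < 1, so demand is inelastic at this price.

-0.348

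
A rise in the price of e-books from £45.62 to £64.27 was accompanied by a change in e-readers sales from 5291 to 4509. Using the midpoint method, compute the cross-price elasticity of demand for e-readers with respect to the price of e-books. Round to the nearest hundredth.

%ΔQ_x = (4509 − 5291)/[(5291+4509)/2] = -782/4900 ≈ -0.1596.
%ΔP_y = (64.27 − 45.62)/[(45.62+64.27)/2] ≈ 0.3394.
E_xy = -0.1596/0.3394 ≈ -0.47.
E_xy < 0, so e-readers and e-books are complements.

-0.47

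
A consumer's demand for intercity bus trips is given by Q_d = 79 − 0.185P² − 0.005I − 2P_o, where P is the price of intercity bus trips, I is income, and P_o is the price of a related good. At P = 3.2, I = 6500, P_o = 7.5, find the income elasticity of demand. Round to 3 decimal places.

-1.098

Evaluating quantity at (P, I, P_o) gives Q_d = 79 − 0.185(3.2)² − 0.005(6500) − 2(7.5) = 79 − 1.8944 − 32.5 − 15 = 29.6056.
∂Q_d/∂I = −0.005, so E_I = -0.005·(6500/29.6056) ≈ -1.098.
E_I < 0: inferior good.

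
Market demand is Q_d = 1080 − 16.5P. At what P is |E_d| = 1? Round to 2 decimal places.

32.73

For linear demand Q_d = a − bP, E = −bP/(a − bP). |E| = 1 ⇒ bP = a − bP ⇒ P = a/(2b).
P = 1080/(2·16.5) ≈ 32.73.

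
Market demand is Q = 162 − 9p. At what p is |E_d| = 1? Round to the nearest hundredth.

9.00

For linear demand Q = a − bp, E = −bp/(a − bp). |E| = 1 ⇒ bp = a − bp ⇒ p = a/(2b).
p = 162/(2·9) = 9.00.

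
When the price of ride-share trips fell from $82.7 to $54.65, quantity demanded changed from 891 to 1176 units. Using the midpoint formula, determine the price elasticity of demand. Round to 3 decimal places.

-0.675

%Δq = (1176 − 891)/[(891 + 1176)/2] = 285/1033.5 ≈ 0.2758.
%Δp = (54.65 − 82.7)/[(82.7 + 54.65)/2] = -28.05/68.675 ≈ -0.4084.
Arc elasticity E = %Δq/%Δp ≈ 0.2758/-0.4084 ≈ -0.675.
|E| < 1: demand is inelastic over this range.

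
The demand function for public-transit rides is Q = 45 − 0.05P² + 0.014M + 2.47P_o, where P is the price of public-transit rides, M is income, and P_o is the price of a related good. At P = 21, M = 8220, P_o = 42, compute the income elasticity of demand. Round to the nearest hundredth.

0.48

Evaluating quantity at (P, M, P_o) gives Q = 45 − 0.05(21)² + 0.014(8220) + 2.47(42) = 45 − 22.05 + 115.08 + 103.74 = 241.77.
∂Q/∂M = +0.014, so E_I = 0.014·(8220/241.77) ≈ 0.48.
E_I ∈ (0,1): normal good (necessity).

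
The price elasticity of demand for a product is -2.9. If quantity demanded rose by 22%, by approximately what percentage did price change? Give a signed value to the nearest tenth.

%ΔQ ≈ E × %ΔP ⇒ %ΔP = %ΔQ / E = (22%)/(-2.9) ≈ -7.6%.

-7.6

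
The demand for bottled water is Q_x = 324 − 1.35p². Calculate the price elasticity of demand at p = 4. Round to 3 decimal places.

-0.143

At p = 4, Q_x = 302.4.
dQ_x/dp = −2·1.35·p = −10.8.
Point elasticity E = (dQ_x/dp)·(p/Q_x) = -10.8 × 4/302.4 ≈ -0.143.
|E| < 1, so demand is inelastic at this price.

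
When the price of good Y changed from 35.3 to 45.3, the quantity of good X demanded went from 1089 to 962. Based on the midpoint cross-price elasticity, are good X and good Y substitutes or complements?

complements

%ΔQ_x = (962 − 1089)/[(1089+962)/2] = -127/1025.5 ≈ -0.1238.
%ΔP_y = (45.3 − 35.3)/[(35.3+45.3)/2] ≈ 0.2481.
E_xy = -0.1238/0.2481 ≈ -0.499.
E_xy < 0, so the goods are complements.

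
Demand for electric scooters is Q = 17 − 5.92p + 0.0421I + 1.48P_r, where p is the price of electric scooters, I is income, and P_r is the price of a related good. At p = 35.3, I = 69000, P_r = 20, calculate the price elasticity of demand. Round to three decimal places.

First evaluate Q: 17 − 5.92(35.3) + 0.0421(69000) + 1.48(20) = 17 − 208.976 + 2904.9 + 29.6 = 2742.524.
∂Q/∂p = −5.92, so E_p = (−5.92)·(35.3/2742.524) ≈ -0.076.
|E_p| < 1: demand is inelastic.

-0.076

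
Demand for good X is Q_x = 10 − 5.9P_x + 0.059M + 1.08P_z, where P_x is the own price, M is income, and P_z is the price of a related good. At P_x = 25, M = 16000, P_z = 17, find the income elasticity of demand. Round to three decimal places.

At the given point, Q_x = 10 − 5.9(25) + 0.059(16000) + 1.08(17) = 10 − 147.5 + 944 + 18.36 = 824.86.
∂Q_x/∂M = +0.059, so E_I = 0.059·(16000/824.86) ≈ 1.144.
E_I > 1: normal good (luxury).

1.144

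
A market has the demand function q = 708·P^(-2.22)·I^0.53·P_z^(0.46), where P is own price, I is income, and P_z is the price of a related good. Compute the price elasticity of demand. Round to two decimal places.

-2.22

For a Cobb–Douglas (constant-elasticity) form q = A·P^α·…, the elasticity with respect to P equals the exponent α at every point.
Here the exponent on P is -2.22, so the price elasticity of demand is -2.22.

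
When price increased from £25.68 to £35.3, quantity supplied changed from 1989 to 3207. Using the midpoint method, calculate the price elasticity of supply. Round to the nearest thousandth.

1.486

%ΔQ = (3207 − 1989)/[(1989 + 3207)/2] = 1218/2598 ≈ 0.4688.
%ΔP = (35.3 − 25.68)/[(25.68 + 35.3)/2] = 9.62/30.49 ≈ 0.3155.
Arc elasticity E = %ΔQ/%ΔP ≈ 0.4688/0.3155 ≈ 1.486.
|E| > 1: supply is elastic over this range.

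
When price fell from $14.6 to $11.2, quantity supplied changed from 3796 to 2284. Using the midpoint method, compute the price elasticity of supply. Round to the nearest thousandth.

%ΔQ = (2284 − 3796)/[(3796 + 2284)/2] = -1512/3040 ≈ -0.4974.
%Δp = (11.2 − 14.6)/[(14.6 + 11.2)/2] = -3.4/12.9 ≈ -0.2636.
Arc elasticity E = %ΔQ/%Δp ≈ -0.4974/-0.2636 ≈ 1.887.
|E| > 1: supply is elastic over this range.

1.887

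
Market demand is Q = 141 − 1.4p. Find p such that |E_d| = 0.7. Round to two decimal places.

41.47

Set −bp/(a − bp) = −0.7 ⇒ bp = 0.7(a − bp) ⇒ bp(1+0.7) = 0.7·a.
p = 0.7·141/(1.4·1.7) ≈ 41.47.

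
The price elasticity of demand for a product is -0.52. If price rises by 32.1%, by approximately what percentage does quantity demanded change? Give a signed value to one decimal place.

%ΔQ ≈ E × %ΔP = (-0.52) × (32.1%) ≈ -16.7%.

-16.7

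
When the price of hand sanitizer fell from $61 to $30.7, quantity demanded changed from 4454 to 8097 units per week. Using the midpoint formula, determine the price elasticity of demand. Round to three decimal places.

%ΔQ = (8097 − 4454)/[(4454 + 8097)/2] = 3643/6275.5 ≈ 0.5805.
%ΔP = (30.7 − 61)/[(61 + 30.7)/2] = -30.3/45.85 ≈ -0.6609.
Arc elasticity E = %ΔQ/%ΔP ≈ 0.5805/-0.6609 ≈ -0.878.
|E| < 1: demand is inelastic over this range.

-0.878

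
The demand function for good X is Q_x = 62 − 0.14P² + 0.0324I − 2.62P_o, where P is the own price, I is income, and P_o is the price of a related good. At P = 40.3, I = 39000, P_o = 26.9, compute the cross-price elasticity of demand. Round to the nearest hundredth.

Evaluating quantity at (P, I, P_o) gives Q_x = 62 − 0.14(40.3)² + 0.0324(39000) − 2.62(26.9) = 62 − 227.3726 + 1263.6 − 70.478 = 1027.7494.
∂Q_x/∂P_o = −2.62, so E_xy = -2.62·(26.9/1027.7494) ≈ -0.07.
E_xy < 0: the goods are complements.

-0.07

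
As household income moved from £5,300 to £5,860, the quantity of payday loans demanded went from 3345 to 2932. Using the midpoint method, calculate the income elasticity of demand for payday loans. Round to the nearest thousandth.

%ΔQ = (2932 − 3345)/[(3345+2932)/2] = -413/3138.5 ≈ -0.1316.
%ΔM = (5,860 − 5,300)/[(5,300+5,860)/2] = 560/5580 ≈ 0.1004.
E_I = %ΔQ/%ΔM ≈ -1.311.
E_I < 0: inferior good.

-1.311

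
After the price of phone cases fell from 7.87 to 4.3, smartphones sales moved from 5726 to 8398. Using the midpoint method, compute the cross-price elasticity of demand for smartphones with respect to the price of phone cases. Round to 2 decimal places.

-0.64

%ΔQ_x = (8398 − 5726)/[(5726+8398)/2] = 2672/7062 ≈ 0.3784.
%ΔP_y = (4.3 − 7.87)/[(7.87+4.3)/2] ≈ -0.5867.
E_xy = 0.3784/-0.5867 ≈ -0.64.
E_xy < 0, so smartphones and phone cases are complements.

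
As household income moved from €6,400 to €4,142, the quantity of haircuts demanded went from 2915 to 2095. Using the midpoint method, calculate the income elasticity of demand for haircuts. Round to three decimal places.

0.764

%ΔQ = (2095 − 2915)/[(2915+2095)/2] = -820/2505 ≈ -0.3273.
%ΔI = (4,142 − 6,400)/[(6,400+4,142)/2] = -2258/5271 ≈ -0.4284.
E_I = %ΔQ/%ΔI ≈ 0.764.
E_I ∈ (0,1): normal good (necessity).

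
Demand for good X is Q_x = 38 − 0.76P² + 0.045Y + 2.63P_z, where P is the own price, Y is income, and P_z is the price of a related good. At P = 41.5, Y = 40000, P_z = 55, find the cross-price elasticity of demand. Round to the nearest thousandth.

Q_x = 38 − 0.76(41.5)² + 0.045(40000) + 2.63(55) = 38 − 1308.91 + 1800 + 144.65 = 673.74.
∂Q_x/∂P_z = +2.63, so E_xy = 2.63·(55/673.74) ≈ 0.215.
E_xy > 0: the goods are substitutes.

0.215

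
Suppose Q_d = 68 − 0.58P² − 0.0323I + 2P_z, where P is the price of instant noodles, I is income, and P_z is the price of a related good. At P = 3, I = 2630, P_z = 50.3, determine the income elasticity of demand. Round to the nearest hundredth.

First evaluate Q_d: 68 − 0.58(3)² − 0.0323(2630) + 2(50.3) = 68 − 5.22 − 84.949 + 100.6 = 78.431.
∂Q_d/∂I = −0.0323, so E_I = -0.0323·(2630/78.431) ≈ -1.08.
E_I < 0: inferior good.

-1.08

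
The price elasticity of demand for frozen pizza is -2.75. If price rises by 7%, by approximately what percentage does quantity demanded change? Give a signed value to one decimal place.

-19.3

%ΔQ ≈ E × %ΔP = (-2.75) × (7%) ≈ -19.3%.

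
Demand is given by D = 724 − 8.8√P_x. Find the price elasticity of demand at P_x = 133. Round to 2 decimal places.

-0.08

At P_x = 133, D = 622.5134.
dD/dP_x = −8.8/(2√P_x) = −8.8/(2·11.5326).
Point elasticity E = (dD/dP_x)·(P_x/D) = -0.3815 × 133/622.5134 ≈ -0.08.
|E| < 1, so demand is inelastic at this price.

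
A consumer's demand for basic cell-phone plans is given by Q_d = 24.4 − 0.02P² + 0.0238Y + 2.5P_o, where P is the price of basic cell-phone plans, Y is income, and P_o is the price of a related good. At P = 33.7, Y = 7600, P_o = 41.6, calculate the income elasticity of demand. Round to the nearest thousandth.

Q_d = 24.4 − 0.02(33.7)² + 0.0238(7600) + 2.5(41.6) = 24.4 − 22.7138 + 180.88 + 104 = 286.5662.
∂Q_d/∂Y = +0.0238, so E_I = 0.0238·(7600/286.5662) ≈ 0.631.
E_I ∈ (0,1): normal good (necessity).

0.631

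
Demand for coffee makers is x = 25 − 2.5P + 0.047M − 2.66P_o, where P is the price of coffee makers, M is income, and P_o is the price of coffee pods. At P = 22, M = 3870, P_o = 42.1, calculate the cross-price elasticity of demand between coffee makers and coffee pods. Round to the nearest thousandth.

Evaluating quantity at (P, M, P_o) gives x = 25 − 2.5(22) + 0.047(3870) − 2.66(42.1) = 25 − 55 + 181.89 − 111.986 = 39.904.
∂x/∂P_o = −2.66, so E_xy = -2.66·(42.1/39.904) ≈ -2.806.
E_xy < 0: the goods are complements.

-2.806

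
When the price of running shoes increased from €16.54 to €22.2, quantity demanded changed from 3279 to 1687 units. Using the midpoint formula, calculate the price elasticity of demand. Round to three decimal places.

-2.194

%ΔQ = (1687 − 3279)/[(3279 + 1687)/2] = -1592/2483 ≈ -0.6412.
%Δp = (22.2 − 16.54)/[(16.54 + 22.2)/2] = 5.66/19.37 ≈ 0.2922.
Arc elasticity E = %ΔQ/%Δp ≈ -0.6412/0.2922 ≈ -2.194.
|E| > 1: demand is elastic over this range.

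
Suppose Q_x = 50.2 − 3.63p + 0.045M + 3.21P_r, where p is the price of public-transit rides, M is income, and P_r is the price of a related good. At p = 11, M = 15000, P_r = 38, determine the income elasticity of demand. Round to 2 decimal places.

Q_x = 50.2 − 3.63(11) + 0.045(15000) + 3.21(38) = 50.2 − 39.93 + 675 + 121.98 = 807.25.
∂Q_x/∂M = +0.045, so E_I = 0.045·(15000/807.25) ≈ 0.84.
E_I ∈ (0,1): normal good (necessity).

0.84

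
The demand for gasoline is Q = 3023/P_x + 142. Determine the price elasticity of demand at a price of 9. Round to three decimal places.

-0.703

At P_x = 9, Q = 477.8889.
dQ/dP_x = −3023/P_x² = −37.321.
Point elasticity E = (dQ/dP_x)·(P_x/Q) = -37.321 × 9/477.8889 ≈ -0.703.
|E| < 1, so demand is inelastic at this price.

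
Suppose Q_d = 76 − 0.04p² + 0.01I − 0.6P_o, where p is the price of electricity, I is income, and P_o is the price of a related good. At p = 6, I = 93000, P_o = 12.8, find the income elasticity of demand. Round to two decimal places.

Substituting, Q_d = 76 − 0.04(6)² + 0.01(93000) − 0.6(12.8) = 76 − 1.44 + 930 − 7.68 = 996.88.
∂Q_d/∂I = +0.01, so E_I = 0.01·(93000/996.88) ≈ 0.93.
E_I ∈ (0,1): normal good (necessity).

0.93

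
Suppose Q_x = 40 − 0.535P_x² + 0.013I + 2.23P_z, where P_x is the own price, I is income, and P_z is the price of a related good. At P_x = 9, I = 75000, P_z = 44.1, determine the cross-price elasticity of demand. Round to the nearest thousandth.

0.092

Substituting, Q_x = 40 − 0.535(9)² + 0.013(75000) + 2.23(44.1) = 40 − 43.335 + 975 + 98.343 = 1070.008.
∂Q_x/∂P_z = +2.23, so E_xy = 2.23·(44.1/1070.008) ≈ 0.092.
E_xy > 0: the goods are substitutes.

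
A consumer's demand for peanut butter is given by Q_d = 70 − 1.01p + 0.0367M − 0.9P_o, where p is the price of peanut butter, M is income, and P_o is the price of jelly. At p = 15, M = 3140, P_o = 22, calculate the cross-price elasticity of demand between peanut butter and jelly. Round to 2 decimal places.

First evaluate Q_d: 70 − 1.01(15) + 0.0367(3140) − 0.9(22) = 70 − 15.15 + 115.238 − 19.8 = 150.288.
∂Q_d/∂P_o = −0.9, so E_xy = -0.9·(22/150.288) ≈ -0.13.
E_xy < 0: the goods are complements.

-0.13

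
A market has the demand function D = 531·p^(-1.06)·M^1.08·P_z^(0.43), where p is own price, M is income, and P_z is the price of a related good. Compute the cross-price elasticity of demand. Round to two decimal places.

0.43

For a Cobb–Douglas (constant-elasticity) form D = A·P_z^α·…, the elasticity with respect to P_z equals the exponent α at every point.
Here the exponent on P_z is 0.43, so the cross-price elasticity of demand is 0.43.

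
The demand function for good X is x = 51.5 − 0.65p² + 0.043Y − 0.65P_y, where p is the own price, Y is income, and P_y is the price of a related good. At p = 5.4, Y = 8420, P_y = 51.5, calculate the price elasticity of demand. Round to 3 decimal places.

Evaluating quantity at (p, Y, P_y) gives x = 51.5 − 0.65(5.4)² + 0.043(8420) − 0.65(51.5) = 51.5 − 18.954 + 362.06 − 33.475 = 361.131.
∂x/∂p = −2·0.65·p = -7.02, so E_p = -7.02·(5.4/361.131) ≈ -0.105.
|E_p| < 1: demand is inelastic.

-0.105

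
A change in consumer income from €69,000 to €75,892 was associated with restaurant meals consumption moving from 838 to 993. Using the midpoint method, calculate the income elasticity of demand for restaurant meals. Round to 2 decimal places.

1.78

%ΔQ = (993 − 838)/[(838+993)/2] = 155/915.5 ≈ 0.1693.
%ΔY = (75,892 − 69,000)/[(69,000+75,892)/2] = 6892/72446 ≈ 0.0951.
E_I = %ΔQ/%ΔY ≈ 1.78.
E_I > 1: normal good (luxury).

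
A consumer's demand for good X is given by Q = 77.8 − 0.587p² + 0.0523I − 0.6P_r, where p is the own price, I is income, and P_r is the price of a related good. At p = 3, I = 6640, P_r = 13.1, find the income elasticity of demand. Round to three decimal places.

Substituting, Q = 77.8 − 0.587(3)² + 0.0523(6640) − 0.6(13.1) = 77.8 − 5.283 + 347.272 − 7.86 = 411.929.
∂Q/∂I = +0.0523, so E_I = 0.0523·(6640/411.929) ≈ 0.843.
E_I ∈ (0,1): normal good (necessity).

0.843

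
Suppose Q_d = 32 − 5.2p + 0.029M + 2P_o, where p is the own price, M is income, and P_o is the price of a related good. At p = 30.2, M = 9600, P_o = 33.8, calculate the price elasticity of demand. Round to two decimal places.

-0.71

First evaluate Q_d: 32 − 5.2(30.2) + 0.029(9600) + 2(33.8) = 32 − 157.04 + 278.4 + 67.6 = 220.96.
∂Q_d/∂p = −5.2, so E_p = (−5.2)·(30.2/220.96) ≈ -0.71.
|E_p| < 1: demand is inelastic.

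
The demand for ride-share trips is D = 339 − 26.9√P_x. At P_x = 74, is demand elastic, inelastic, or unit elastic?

elastic

At P_x = 74, D = 107.5975.
dD/dP_x = −26.9/(2√P_x) = −26.9/(2·8.6023).
Point elasticity E = (dD/dP_x)·(P_x/D) = -1.5635 × 74/107.5975 ≈ -1.075.
|E| ≈ 1.075 > 1, so demand is elastic.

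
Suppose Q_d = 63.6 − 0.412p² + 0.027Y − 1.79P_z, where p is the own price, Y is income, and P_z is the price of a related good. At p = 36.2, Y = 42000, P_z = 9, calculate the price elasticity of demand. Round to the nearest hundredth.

-1.68

At the given point, Q_d = 63.6 − 0.412(36.2)² + 0.027(42000) − 1.79(9) = 63.6 − 539.9013 + 1134 − 16.11 = 641.5887.
∂Q_d/∂p = −2·0.412·p = -29.8288, so E_p = -29.8288·(36.2/641.5887) ≈ -1.68.
|E_p| > 1: demand is elastic.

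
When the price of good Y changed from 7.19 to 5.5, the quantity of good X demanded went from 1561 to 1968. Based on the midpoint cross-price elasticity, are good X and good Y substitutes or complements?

%ΔQ_x = (1968 − 1561)/[(1561+1968)/2] = 407/1764.5 ≈ 0.2307.
%ΔP_y = (5.5 − 7.19)/[(7.19+5.5)/2] ≈ -0.2664.
E_xy = 0.2307/-0.2664 ≈ -0.866.
E_xy < 0, so the goods are complements.

complements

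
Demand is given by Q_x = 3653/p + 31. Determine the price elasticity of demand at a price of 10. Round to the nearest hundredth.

-0.92

At p = 10, Q_x = 396.3.
dQ_x/dp = −3653/p² = −36.53.
Point elasticity E = (dQ_x/dp)·(p/Q_x) = -36.53 × 10/396.3 ≈ -0.92.
|E| < 1, so demand is inelastic at this price.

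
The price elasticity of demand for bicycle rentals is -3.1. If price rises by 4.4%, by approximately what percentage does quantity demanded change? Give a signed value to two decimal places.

-13.64

%ΔQ ≈ E × %ΔP = (-3.1) × (4.4%) = -13.64%.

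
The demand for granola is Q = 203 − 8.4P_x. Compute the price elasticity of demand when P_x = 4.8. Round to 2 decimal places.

At P_x = 4.8, Q = 162.68.
dQ/dP_x = −8.4.
Point elasticity E = (dQ/dP_x)·(P_x/Q) = -8.4 × 4.8/162.68 ≈ -0.25.
|E| < 1, so demand is inelastic at this price.

-0.25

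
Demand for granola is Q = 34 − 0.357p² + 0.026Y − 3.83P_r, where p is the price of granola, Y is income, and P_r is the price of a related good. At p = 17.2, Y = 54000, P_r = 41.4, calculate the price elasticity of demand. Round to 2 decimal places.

-0.18

Evaluating quantity at (p, Y, P_r) gives Q = 34 − 0.357(17.2)² + 0.026(54000) − 3.83(41.4) = 34 − 105.6149 + 1404 − 158.562 = 1173.8231.
∂Q/∂p = −2·0.357·p = -12.2808, so E_p = -12.2808·(17.2/1173.8231) ≈ -0.18.
|E_p| < 1: demand is inelastic.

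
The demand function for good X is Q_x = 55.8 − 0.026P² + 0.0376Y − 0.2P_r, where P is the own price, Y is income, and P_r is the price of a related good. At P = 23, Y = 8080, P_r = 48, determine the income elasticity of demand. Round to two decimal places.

0.90

First evaluate Q_x: 55.8 − 0.026(23)² + 0.0376(8080) − 0.2(48) = 55.8 − 13.754 + 303.808 − 9.6 = 336.254.
∂Q_x/∂Y = +0.0376, so E_I = 0.0376·(8080/336.254) ≈ 0.90.
E_I ∈ (0,1): normal good (necessity).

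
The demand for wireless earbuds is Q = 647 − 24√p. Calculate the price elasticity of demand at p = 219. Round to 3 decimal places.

-0.609

At p = 219, Q = 291.8324.
dQ/dp = −24/(2√p) = −24/(2·14.7986).
Point elasticity E = (dQ/dp)·(p/Q) = -0.8109 × 219/291.8324 ≈ -0.609.
|E| < 1, so demand is inelastic at this price.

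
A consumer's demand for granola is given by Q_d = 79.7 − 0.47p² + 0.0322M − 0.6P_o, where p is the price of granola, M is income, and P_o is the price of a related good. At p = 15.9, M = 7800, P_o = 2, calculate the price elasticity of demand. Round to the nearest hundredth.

-1.13

Q_d = 79.7 − 0.47(15.9)² + 0.0322(7800) − 0.6(2) = 79.7 − 118.8207 + 251.16 − 1.2 = 210.8393.
∂Q_d/∂p = −2·0.47·p = -14.946, so E_p = -14.946·(15.9/210.8393) ≈ -1.13.
|E_p| > 1: demand is elastic.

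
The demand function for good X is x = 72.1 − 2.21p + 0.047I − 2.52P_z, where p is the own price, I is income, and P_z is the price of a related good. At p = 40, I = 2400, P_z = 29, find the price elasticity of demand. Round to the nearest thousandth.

Evaluating quantity at (p, I, P_z) gives x = 72.1 − 2.21(40) + 0.047(2400) − 2.52(29) = 72.1 − 88.4 + 112.8 − 73.08 = 23.42.
∂x/∂p = −2.21, so E_p = (−2.21)·(40/23.42) ≈ -3.775.
|E_p| > 1: demand is elastic.

-3.775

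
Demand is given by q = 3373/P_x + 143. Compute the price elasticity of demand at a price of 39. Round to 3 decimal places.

At P_x = 39, q = 229.4872.
dq/dP_x = −3373/P_x² = −2.2176.
Point elasticity E = (dq/dP_x)·(P_x/q) = -2.2176 × 39/229.4872 ≈ -0.377.
|E| < 1, so demand is inelastic at this price.

-0.377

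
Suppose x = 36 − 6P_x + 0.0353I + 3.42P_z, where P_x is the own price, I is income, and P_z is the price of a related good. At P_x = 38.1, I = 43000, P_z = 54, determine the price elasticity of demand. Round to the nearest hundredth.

-0.15

First evaluate x: 36 − 6(38.1) + 0.0353(43000) + 3.42(54) = 36 − 228.6 + 1517.9 + 184.68 = 1509.98.
∂x/∂P_x = −6, so E_p = (−6)·(38.1/1509.98) ≈ -0.15.
|E_p| < 1: demand is inelastic.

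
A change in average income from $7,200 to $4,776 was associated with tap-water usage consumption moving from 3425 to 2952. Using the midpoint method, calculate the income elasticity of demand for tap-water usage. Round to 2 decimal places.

0.37

%ΔQ = (2952 − 3425)/[(3425+2952)/2] = -473/3188.5 ≈ -0.1483.
%ΔY = (4,776 − 7,200)/[(7,200+4,776)/2] = -2424/5988 ≈ -0.4048.
E_I = %ΔQ/%ΔY ≈ 0.37.
E_I ∈ (0,1): normal good (necessity).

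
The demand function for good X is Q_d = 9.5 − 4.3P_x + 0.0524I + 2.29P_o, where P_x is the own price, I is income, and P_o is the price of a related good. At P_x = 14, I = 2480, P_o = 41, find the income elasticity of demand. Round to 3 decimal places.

0.751

Substituting, Q_d = 9.5 − 4.3(14) + 0.0524(2480) + 2.29(41) = 9.5 − 60.2 + 129.952 + 93.89 = 173.142.
∂Q_d/∂I = +0.0524, so E_I = 0.0524·(2480/173.142) ≈ 0.751.
E_I ∈ (0,1): normal good (necessity).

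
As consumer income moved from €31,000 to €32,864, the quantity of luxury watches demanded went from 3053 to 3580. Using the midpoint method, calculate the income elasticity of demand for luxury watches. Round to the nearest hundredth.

%ΔQ = (3580 − 3053)/[(3053+3580)/2] = 527/3316.5 ≈ 0.1589.
%ΔI = (32,864 − 31,000)/[(31,000+32,864)/2] = 1864/31932 ≈ 0.0584.
E_I = %ΔQ/%ΔI ≈ 2.72.
E_I > 1: normal good (luxury).

2.72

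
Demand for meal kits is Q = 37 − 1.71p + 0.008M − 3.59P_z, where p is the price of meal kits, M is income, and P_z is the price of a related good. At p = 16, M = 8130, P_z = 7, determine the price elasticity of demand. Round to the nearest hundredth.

At the given point, Q = 37 − 1.71(16) + 0.008(8130) − 3.59(7) = 37 − 27.36 + 65.04 − 25.13 = 49.55.
∂Q/∂p = −1.71, so E_p = (−1.71)·(16/49.55) ≈ -0.55.
|E_p| < 1: demand is inelastic.

-0.55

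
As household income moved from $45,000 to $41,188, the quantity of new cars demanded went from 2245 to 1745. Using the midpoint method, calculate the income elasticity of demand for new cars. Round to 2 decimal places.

%ΔQ = (1745 − 2245)/[(2245+1745)/2] = -500/1995 ≈ -0.2506.
%ΔI = (41,188 − 45,000)/[(45,000+41,188)/2] = -3812/43094 ≈ -0.0885.
E_I = %ΔQ/%ΔI ≈ 2.83.
E_I > 1: normal good (luxury).

2.83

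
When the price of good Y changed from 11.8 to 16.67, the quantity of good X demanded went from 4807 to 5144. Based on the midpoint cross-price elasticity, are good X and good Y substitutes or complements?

%ΔQ_x = (5144 − 4807)/[(4807+5144)/2] = 337/4975.5 ≈ 0.0677.
%ΔP_y = (16.67 − 11.8)/[(11.8+16.67)/2] ≈ 0.3421.
E_xy = 0.0677/0.3421 ≈ 0.198.
E_xy > 0, so the goods are substitutes.

substitutes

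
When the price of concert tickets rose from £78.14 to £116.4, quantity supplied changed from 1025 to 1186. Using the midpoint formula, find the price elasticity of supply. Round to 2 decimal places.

0.37

%ΔQ = (1186 − 1025)/[(1025 + 1186)/2] = 161/1105.5 ≈ 0.1456.
%Δp = (116.4 − 78.14)/[(78.14 + 116.4)/2] = 38.26/97.27 ≈ 0.3933.
Arc elasticity E = %ΔQ/%Δp ≈ 0.1456/0.3933 ≈ 0.37.
|E| < 1: supply is inelastic over this range.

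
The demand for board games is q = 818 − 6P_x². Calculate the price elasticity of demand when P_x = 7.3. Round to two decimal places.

At P_x = 7.3, q = 498.26.
dq/dP_x = −2·6·P_x = −87.6.
Point elasticity E = (dq/dP_x)·(P_x/q) = -87.6 × 7.3/498.26 ≈ -1.28.
|E| > 1, so demand is elastic at this price.

-1.28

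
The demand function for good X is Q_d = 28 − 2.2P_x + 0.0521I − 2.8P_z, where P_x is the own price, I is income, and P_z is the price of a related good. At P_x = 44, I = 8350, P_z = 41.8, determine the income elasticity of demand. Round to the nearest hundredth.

1.75

At the given point, Q_d = 28 − 2.2(44) + 0.0521(8350) − 2.8(41.8) = 28 − 96.8 + 435.035 − 117.04 = 249.195.
∂Q_d/∂I = +0.0521, so E_I = 0.0521·(8350/249.195) ≈ 1.75.
E_I > 1: normal good (luxury).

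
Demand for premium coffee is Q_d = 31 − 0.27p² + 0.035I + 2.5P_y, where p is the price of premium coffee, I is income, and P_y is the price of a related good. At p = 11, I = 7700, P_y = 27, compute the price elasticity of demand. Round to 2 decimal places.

-0.19

Substituting, Q_d = 31 − 0.27(11)² + 0.035(7700) + 2.5(27) = 31 − 32.67 + 269.5 + 67.5 = 335.33.
∂Q_d/∂p = −2·0.27·p = -5.94, so E_p = -5.94·(11/335.33) ≈ -0.19.
|E_p| < 1: demand is inelastic.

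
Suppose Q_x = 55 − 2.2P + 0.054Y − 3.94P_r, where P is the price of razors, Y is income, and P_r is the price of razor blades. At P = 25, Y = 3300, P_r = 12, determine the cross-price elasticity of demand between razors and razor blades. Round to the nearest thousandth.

Q_x = 55 − 2.2(25) + 0.054(3300) − 3.94(12) = 55 − 55 + 178.2 − 47.28 = 130.92.
∂Q_x/∂P_r = −3.94, so E_xy = -3.94·(12/130.92) ≈ -0.361.
E_xy < 0: the goods are complements.

-0.361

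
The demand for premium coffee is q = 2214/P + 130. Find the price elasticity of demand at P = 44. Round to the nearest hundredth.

-0.28

At P = 44, q = 180.3182.
dq/dP = −2214/P² = −1.1436.
Point elasticity E = (dq/dP)·(P/q) = -1.1436 × 44/180.3182 ≈ -0.28.
|E| < 1, so demand is inelastic at this price.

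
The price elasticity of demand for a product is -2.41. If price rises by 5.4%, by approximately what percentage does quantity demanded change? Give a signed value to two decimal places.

-13.01

%ΔQ ≈ E × %ΔP = (-2.41) × (5.4%) ≈ -13.01%.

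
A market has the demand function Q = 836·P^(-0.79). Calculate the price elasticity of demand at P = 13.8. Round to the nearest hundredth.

-0.79

For a Cobb–Douglas (constant-elasticity) form Q = A·P^α·…, the elasticity with respect to P equals the exponent α at every point.
Here the exponent on P is -0.79, so the price elasticity of demand is -0.79.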